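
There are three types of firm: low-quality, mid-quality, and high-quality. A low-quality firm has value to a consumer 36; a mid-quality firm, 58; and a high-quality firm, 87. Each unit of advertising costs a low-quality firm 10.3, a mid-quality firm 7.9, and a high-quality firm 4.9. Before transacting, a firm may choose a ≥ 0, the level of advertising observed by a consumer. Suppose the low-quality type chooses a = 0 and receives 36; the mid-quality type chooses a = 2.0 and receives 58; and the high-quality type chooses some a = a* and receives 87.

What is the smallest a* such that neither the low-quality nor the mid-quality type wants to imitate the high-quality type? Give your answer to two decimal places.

5.67

Low-quality type (on-path payoff 36) won't mimic when 36 ≥ 87 − 10.3·a*, i.e. a* ≥ 4.95.
Mid-quality type (on-path payoff 58 − 7.9×2.0 = 42.2) won't mimic when 42.2 ≥ 87 − 7.9·a*, i.e. a* ≥ 5.67.
Both must hold, so a* = max(4.95, 5.67) = 5.67. The mid-quality type's constraint binds.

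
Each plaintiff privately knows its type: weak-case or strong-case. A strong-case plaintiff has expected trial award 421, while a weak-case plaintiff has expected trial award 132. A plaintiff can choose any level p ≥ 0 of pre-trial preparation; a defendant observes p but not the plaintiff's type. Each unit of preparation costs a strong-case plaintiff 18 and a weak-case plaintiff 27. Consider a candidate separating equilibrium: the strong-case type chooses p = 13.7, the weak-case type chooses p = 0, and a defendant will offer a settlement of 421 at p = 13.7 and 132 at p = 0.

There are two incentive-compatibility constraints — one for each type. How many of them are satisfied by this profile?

2

Strong-case type: signal → 421 − 18 × 13.7 = 174.4; deviate to 0 → 132. IC holds (174.4 ≥ 132).
Weak-case type: stay at 0 → 132; mimic → 421 − 27 × 13.7 = 51.1. IC holds (132 ≥ 51.1).
2 of 2 constraints hold, so this is a separating equilibrium.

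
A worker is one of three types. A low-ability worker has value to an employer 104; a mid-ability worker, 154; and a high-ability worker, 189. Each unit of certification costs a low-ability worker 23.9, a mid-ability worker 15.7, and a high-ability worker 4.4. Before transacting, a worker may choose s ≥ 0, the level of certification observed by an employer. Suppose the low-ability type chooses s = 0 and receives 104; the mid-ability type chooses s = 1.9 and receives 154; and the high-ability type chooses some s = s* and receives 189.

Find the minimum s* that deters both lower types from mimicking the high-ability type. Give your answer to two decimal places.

Low-ability type (on-path payoff 104) won't mimic when 104 ≥ 189 − 23.9·s*, i.e. s* ≥ 3.56.
Mid-ability type (on-path payoff 154 − 15.7×1.9 = 124.17) won't mimic when 124.17 ≥ 189 − 15.7·s*, i.e. s* ≥ 4.13.
Both must hold, so s* = max(3.56, 4.13) = 4.13. The mid-ability type's constraint binds.

4.13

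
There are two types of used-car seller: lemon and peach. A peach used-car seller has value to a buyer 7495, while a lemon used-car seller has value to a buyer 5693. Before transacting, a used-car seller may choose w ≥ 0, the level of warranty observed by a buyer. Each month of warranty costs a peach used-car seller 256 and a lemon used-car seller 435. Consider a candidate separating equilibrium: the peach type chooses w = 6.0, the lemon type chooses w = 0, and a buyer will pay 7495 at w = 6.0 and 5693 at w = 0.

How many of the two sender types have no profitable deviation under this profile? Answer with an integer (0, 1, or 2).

2

Lemon type: stay at 0 → 5693; mimic → 7495 − 435 × 6.0 = 4885. IC holds (5693 ≥ 4885).
Peach type: signal → 7495 − 256 × 6.0 = 5959; deviate to 0 → 5693. IC holds (5959 ≥ 5693).
2 of 2 constraints hold, so this is a separating equilibrium.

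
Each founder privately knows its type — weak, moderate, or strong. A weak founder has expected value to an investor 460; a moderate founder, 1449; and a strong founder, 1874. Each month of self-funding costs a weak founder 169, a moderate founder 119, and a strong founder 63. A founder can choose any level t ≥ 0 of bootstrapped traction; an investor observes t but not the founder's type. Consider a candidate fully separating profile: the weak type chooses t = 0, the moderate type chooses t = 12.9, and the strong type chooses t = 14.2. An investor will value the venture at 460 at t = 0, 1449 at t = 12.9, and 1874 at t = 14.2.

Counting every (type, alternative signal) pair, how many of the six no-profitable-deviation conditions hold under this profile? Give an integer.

Weak (own payoff 460): to t=12.9 gives 1449 − 169×12.9 = -731.1 → no gain ✓; to t=14.2 gives 1874 − 169×14.2 = -525.8 → no gain ✓.
Strong (own payoff 1874 − 63×14.2 = 979.4): to t=0 gives 460 → no gain ✓; to t=12.9 gives 1449 − 63×12.9 = 636.3 → no gain ✓.
Moderate (own payoff 1449 − 119×12.9 = -86.1): to t=0 gives 460 → profitable ✗; to t=14.2 gives 1874 − 119×14.2 = 184.2 → profitable ✗.
4 of the 6 constraints hold; not an equilibrium.

4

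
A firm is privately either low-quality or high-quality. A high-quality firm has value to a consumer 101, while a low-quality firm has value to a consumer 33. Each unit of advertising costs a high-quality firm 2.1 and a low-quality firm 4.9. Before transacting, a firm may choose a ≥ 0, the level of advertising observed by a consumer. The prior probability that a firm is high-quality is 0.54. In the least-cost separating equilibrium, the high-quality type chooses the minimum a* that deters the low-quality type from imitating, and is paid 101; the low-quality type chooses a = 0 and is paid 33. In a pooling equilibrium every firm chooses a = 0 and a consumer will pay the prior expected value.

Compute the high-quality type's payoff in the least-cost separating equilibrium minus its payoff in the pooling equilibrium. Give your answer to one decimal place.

Least-cost separating signal: a* solves 33 = 101 − 4.9·a*, so a* = (101 − 33)/4.9 ≈ 13.8776.
High-quality type's separating payoff: 101 − 2.1 × a* = 101 − 2.1 × (101 − 33)/4.9 = 101 − 142.8/4.9 ≈ 71.857.
Pooling payoff: 0.54 × 101 + 0.46 × 33 = 69.72.
Difference: 71.857 − 69.72 = 2.137, i.e. 2.1 to one decimal place.
The high-quality type prefers to separate.

2.1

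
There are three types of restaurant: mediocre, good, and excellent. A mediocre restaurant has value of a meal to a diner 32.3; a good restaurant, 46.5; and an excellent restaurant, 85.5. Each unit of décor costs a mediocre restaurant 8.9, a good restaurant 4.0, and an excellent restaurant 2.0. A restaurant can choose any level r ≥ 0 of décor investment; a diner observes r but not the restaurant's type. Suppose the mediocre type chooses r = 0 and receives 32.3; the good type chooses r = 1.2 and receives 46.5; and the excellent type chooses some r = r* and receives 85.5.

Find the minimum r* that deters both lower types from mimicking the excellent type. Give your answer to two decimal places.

10.95

Mediocre type (on-path payoff 32.3) won't mimic when 32.3 ≥ 85.5 − 8.9·r*, i.e. r* ≥ 5.98.
Good type (on-path payoff 46.5 − 4.0×1.2 = 41.7) won't mimic when 41.7 ≥ 85.5 − 4.0·r*, i.e. r* ≥ 10.95.
Both must hold, so r* = max(5.98, 10.95) = 10.95. The good type's constraint binds.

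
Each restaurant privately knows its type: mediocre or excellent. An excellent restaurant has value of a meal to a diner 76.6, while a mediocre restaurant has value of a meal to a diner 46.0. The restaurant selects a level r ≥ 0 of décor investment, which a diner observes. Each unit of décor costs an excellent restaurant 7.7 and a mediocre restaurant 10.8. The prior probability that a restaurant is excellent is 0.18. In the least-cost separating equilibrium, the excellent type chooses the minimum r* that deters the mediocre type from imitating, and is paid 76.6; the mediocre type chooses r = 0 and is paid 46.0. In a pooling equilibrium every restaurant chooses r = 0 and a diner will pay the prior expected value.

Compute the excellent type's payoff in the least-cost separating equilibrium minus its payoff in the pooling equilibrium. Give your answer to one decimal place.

3.3

Least-cost separating signal: r* solves 46.0 = 76.6 − 10.8·r*, so r* = (76.6 − 46.0)/10.8 ≈ 2.8333.
Excellent type's separating payoff: 76.6 − 7.7 × r* = 76.6 − 7.7 × (76.6 − 46.0)/10.8 = 76.6 − 235.62/10.8 ≈ 54.783.
Pooling payoff: 0.18 × 76.6 + 0.82 × 46.0 = 51.508.
Difference: 54.783 − 51.508 = 3.275, i.e. 3.3 to one decimal place.
The excellent type prefers to separate.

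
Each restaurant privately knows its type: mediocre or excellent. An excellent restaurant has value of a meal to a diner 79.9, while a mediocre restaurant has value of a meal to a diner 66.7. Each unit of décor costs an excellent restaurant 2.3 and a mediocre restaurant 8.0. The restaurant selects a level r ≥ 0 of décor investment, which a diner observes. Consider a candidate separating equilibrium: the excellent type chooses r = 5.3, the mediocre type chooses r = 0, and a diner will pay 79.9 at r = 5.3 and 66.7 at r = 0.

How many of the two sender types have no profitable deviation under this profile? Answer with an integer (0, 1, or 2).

2

Excellent type: signal → 79.9 − 2.3 × 5.3 = 67.71; deviate to 0 → 66.7. IC holds (67.71 ≥ 66.7).
Mediocre type: stay at 0 → 66.7; mimic → 79.9 − 8.0 × 5.3 = 37.5. IC holds (66.7 ≥ 37.5).
2 of 2 constraints hold, so this is a separating equilibrium.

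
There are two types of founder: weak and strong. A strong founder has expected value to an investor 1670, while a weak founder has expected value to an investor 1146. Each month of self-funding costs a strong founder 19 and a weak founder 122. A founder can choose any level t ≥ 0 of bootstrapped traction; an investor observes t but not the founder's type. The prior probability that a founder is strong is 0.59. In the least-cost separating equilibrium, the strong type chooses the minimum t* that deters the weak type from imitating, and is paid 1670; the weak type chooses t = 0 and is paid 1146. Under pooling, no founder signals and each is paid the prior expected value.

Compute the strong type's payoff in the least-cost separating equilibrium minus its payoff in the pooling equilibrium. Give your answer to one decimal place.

133.2

Least-cost separating signal: t* solves 1146 = 1670 − 122·t*, so t* = (1670 − 1146)/122 ≈ 4.2951.
Strong type's separating payoff: 1670 − 19 × t* = 1670 − 19 × (1670 − 1146)/122 = 1670 − 9956/122 ≈ 1588.393.
Pooling payoff: 0.59 × 1670 + 0.41 × 1146 = 1455.16.
Difference: 1588.393 − 1455.16 = 133.233, i.e. 133.2 to one decimal place.
The strong type prefers to separate.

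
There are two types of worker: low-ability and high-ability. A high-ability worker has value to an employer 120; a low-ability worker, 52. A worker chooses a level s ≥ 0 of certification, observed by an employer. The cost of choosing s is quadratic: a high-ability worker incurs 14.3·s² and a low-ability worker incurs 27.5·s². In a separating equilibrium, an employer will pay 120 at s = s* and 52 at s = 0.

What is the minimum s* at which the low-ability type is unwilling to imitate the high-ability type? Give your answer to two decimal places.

1.57

The low-ability type at s = 0 receives 52; imitating at s* yields 120 − 27.5·s*².
Indifference: 52 = 120 − 27.5·s*², so s*² = (120 − 52) / 27.5 ≈ 2.4727.
s* = √2.4727 ≈ 1.57.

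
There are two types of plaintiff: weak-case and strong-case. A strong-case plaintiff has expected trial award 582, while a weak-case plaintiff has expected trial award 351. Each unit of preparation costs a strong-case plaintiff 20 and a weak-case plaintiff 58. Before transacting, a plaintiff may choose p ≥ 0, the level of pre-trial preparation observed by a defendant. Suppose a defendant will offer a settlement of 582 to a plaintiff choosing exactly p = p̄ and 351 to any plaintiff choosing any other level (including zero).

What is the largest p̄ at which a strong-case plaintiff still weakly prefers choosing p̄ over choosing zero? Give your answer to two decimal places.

11.55

Choosing p̄ yields the strong-case type 582 − 20·p̄; choosing zero yields 351.
The strong-case type is indifferent at 582 − 20·p̄ = 351, i.e. p̄ = (582 − 351) / 20 = 11.55.
For any p̄ above 11.55 the strong-case type would rather pool at zero, so separation collapses.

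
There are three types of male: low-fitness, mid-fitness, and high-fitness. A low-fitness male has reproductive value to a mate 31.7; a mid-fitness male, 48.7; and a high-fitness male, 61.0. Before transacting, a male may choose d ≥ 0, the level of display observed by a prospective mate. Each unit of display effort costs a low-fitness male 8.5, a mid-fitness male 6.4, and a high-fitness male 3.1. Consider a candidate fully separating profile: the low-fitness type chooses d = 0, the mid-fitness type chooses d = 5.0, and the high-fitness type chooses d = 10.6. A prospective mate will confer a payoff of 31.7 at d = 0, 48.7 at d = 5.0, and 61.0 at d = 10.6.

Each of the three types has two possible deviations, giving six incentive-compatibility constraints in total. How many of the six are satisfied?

3

Mid-fitness (own payoff 48.7 − 6.4×5.0 = 16.7): to d=0 gives 31.7 → profitable ✗; to d=10.6 gives 61.0 − 6.4×10.6 = -6.84 → no gain ✓.
Low-fitness (own payoff 31.7): to d=5.0 gives 48.7 − 8.5×5.0 = 6.2 → no gain ✓; to d=10.6 gives 61.0 − 8.5×10.6 = -29.1 → no gain ✓.
High-fitness (own payoff 61.0 − 3.1×10.6 = 28.14): to d=0 gives 31.7 → profitable ✗; to d=5.0 gives 48.7 − 3.1×5.0 = 33.2 → profitable ✗.
3 of the 6 constraints hold; not an equilibrium.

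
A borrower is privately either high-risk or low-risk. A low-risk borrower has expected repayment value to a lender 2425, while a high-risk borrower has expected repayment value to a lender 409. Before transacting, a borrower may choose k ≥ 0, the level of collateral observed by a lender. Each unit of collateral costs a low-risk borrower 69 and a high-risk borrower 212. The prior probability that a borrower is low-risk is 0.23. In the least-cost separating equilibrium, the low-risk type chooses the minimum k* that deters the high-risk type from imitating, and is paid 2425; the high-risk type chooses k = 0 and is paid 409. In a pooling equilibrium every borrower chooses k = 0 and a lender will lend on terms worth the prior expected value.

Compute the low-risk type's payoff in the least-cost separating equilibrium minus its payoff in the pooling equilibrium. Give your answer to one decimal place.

896.2

Least-cost separating signal: k* solves 409 = 2425 − 212·k*, so k* = (2425 − 409)/212 ≈ 9.5094.
Low-risk type's separating payoff: 2425 − 69 × k* = 2425 − 69 × (2425 − 409)/212 = 2425 − 139104/212 ≈ 1768.849.
Pooling payoff: 0.23 × 2425 + 0.77 × 409 = 872.68.
Difference: 1768.849 − 872.68 = 896.169, i.e. 896.2 to one decimal place.
The low-risk type prefers to separate.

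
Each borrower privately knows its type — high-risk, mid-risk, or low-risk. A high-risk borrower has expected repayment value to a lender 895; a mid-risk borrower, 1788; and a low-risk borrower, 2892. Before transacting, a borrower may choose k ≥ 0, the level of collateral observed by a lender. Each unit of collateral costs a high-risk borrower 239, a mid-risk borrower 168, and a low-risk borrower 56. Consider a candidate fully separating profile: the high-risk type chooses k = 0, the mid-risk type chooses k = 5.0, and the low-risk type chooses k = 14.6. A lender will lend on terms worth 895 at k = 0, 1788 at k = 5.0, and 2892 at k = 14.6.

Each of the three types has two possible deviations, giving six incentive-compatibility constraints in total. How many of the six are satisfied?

6

Low-risk (own payoff 2892 − 56×14.6 = 2074.4): to k=0 gives 895 → no gain ✓; to k=5.0 gives 1788 − 56×5.0 = 1508 → no gain ✓.
High-risk (own payoff 895): to k=5.0 gives 1788 − 239×5.0 = 593 → no gain ✓; to k=14.6 gives 2892 − 239×14.6 = -597.4 → no gain ✓.
Mid-risk (own payoff 1788 − 168×5.0 = 948): to k=0 gives 895 → no gain ✓; to k=14.6 gives 2892 − 168×14.6 = 439.2 → no gain ✓.
6 of the 6 constraints hold; this profile is a separating equilibrium.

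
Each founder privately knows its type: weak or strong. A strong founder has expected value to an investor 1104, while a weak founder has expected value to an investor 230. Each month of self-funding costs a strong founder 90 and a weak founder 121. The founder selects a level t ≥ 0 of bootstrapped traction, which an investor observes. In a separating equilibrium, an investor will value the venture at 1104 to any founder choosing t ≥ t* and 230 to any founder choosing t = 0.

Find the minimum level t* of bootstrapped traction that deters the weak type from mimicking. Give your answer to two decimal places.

A weak founder choosing t = 0 receives 230.
Imitating at t* instead would pay 1104 at cost 121·t*, netting 1104 − 121·t*.
Indifference: 230 = 1104 − 121·t*, so t* = (1104 − 230) / 121 ≈ 7.22.
This is the weak type's binding incentive-compatibility constraint; any t ≥ 7.22 sustains separation on that side.

7.22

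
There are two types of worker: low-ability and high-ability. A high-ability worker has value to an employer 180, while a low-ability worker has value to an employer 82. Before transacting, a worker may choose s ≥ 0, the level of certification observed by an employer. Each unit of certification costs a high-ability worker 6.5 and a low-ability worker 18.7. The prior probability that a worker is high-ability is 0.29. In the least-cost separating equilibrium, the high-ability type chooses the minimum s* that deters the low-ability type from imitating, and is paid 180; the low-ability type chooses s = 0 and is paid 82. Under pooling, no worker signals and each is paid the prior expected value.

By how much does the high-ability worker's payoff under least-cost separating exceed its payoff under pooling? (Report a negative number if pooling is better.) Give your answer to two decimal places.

35.52

Least-cost separating signal: s* solves 82 = 180 − 18.7·s*, so s* = (180 − 82)/18.7 ≈ 5.2406.
High-ability type's separating payoff: 180 − 6.5 × s* = 180 − 6.5 × (180 − 82)/18.7 = 180 − 637/18.7 ≈ 145.9358.
Pooling payoff: 0.29 × 180 + 0.71 × 82 = 110.42.
Difference: 145.9358 − 110.42 = 35.5158, i.e. 35.52 to two decimal places.
The high-ability type prefers to separate.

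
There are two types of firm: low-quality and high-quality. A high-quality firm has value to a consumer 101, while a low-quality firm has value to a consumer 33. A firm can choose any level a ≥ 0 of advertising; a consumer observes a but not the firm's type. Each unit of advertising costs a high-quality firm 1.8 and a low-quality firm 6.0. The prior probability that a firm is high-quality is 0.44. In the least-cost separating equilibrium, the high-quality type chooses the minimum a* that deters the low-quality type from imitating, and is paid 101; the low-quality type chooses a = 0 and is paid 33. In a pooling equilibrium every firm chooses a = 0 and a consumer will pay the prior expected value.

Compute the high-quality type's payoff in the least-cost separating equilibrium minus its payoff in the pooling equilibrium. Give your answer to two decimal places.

17.68

Least-cost separating signal: a* solves 33 = 101 − 6.0·a*, so a* = (101 − 33)/6.0 ≈ 11.3333.
High-quality type's separating payoff: 101 − 1.8 × a* = 101 − 1.8 × (101 − 33)/6.0 = 101 − 122.4/6.0 = 80.6.
Pooling payoff: 0.44 × 101 + 0.56 × 33 = 62.92.
Difference: 80.6 − 62.92 = 17.68.
The high-quality type prefers to separate.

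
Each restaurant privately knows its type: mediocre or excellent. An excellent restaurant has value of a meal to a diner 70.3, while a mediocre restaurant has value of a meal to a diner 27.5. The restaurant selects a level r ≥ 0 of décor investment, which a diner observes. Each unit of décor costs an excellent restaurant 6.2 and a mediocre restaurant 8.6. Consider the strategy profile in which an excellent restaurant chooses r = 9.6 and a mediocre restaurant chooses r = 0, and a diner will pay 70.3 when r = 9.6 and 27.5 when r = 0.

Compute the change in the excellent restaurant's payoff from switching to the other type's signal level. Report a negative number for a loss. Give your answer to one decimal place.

Playing r = 9.6 the excellent restaurant receives 70.3 − 6.2 × 9.6 = 10.78.
Deviating to r = 0 yields 27.5 instead.
Gain from deviating: 27.5 − 10.78 = 16.72, i.e. 16.7 to one decimal place.
The gain is positive, so the excellent type's incentive-compatibility constraint is violated — this profile is not a separating equilibrium.

16.7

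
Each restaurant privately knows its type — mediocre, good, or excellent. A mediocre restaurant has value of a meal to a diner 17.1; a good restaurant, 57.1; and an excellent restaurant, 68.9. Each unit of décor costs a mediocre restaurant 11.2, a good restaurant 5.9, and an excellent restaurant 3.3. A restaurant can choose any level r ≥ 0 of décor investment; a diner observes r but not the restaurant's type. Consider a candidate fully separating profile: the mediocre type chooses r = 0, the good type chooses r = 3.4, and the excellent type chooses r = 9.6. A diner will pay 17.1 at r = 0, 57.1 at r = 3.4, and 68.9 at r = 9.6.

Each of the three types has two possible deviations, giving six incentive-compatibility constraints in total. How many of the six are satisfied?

4

Mediocre (own payoff 17.1): to r=3.4 gives 57.1 − 11.2×3.4 = 19.02 → profitable ✗; to r=9.6 gives 68.9 − 11.2×9.6 = -38.62 → no gain ✓.
Good (own payoff 57.1 − 5.9×3.4 = 37.04): to r=0 gives 17.1 → no gain ✓; to r=9.6 gives 68.9 − 5.9×9.6 = 12.26 → no gain ✓.
Excellent (own payoff 68.9 − 3.3×9.6 = 37.22): to r=0 gives 17.1 → no gain ✓; to r=3.4 gives 57.1 − 3.3×3.4 = 45.88 → profitable ✗.
4 of the 6 constraints hold; not an equilibrium.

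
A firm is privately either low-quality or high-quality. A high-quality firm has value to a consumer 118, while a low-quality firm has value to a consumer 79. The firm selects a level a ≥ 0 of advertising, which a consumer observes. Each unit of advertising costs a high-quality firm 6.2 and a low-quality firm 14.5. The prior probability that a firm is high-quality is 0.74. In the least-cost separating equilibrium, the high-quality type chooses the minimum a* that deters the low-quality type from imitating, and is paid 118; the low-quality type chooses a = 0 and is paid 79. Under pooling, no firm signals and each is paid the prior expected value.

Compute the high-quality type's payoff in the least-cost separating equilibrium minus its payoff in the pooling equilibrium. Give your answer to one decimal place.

-6.5

Least-cost separating signal: a* solves 79 = 118 − 14.5·a*, so a* = (118 − 79)/14.5 ≈ 2.6897.
High-quality type's separating payoff: 118 − 6.2 × a* = 118 − 6.2 × (118 − 79)/14.5 = 118 − 241.8/14.5 ≈ 101.324.
Pooling payoff: 0.74 × 118 + 0.26 × 79 = 107.86.
Difference: 101.324 − 107.86 = -6.536, i.e. -6.5 to one decimal place.
The high-quality type would prefer the pooling outcome.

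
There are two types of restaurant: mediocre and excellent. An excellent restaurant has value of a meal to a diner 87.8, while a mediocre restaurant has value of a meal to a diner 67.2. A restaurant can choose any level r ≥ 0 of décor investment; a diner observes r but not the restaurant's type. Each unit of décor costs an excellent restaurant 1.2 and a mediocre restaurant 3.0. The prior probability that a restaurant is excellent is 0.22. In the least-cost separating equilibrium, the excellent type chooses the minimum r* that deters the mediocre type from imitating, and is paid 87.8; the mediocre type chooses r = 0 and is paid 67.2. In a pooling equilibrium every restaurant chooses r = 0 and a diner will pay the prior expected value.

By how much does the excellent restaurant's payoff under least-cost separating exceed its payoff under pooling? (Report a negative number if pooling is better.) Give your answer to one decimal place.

Least-cost separating signal: r* solves 67.2 = 87.8 − 3.0·r*, so r* = (87.8 − 67.2)/3.0 ≈ 6.8667.
Excellent type's separating payoff: 87.8 − 1.2 × r* = 87.8 − 1.2 × (87.8 − 67.2)/3.0 = 87.8 − 24.72/3.0 = 79.56.
Pooling payoff: 0.22 × 87.8 + 0.78 × 67.2 = 71.732.
Difference: 79.56 − 71.732 = 7.828, i.e. 7.8 to one decimal place.
The excellent type prefers to separate.

7.8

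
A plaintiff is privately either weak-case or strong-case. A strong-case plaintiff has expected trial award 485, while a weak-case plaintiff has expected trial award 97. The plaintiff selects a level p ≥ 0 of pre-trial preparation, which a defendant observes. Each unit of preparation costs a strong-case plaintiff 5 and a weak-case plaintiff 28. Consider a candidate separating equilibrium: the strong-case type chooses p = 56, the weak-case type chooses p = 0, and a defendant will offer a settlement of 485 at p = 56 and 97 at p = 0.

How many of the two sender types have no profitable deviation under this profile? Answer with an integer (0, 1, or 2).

Weak-case type: stay at 0 → 97; mimic → 485 − 28 × 56 = -1083. IC holds (97 ≥ -1083).
Strong-case type: signal → 485 − 5 × 56 = 205; deviate to 0 → 97. IC holds (205 ≥ 97).
2 of 2 constraints hold, so this is a separating equilibrium.

2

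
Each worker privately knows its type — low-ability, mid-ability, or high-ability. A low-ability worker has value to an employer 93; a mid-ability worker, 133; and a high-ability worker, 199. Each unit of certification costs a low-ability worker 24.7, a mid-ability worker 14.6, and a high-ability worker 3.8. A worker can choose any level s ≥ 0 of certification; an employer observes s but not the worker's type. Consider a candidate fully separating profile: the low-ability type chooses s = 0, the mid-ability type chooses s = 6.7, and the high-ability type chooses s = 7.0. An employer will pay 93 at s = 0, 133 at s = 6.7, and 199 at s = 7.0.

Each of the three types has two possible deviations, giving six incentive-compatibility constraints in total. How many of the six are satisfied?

High-ability (own payoff 199 − 3.8×7.0 = 172.4): to s=0 gives 93 → no gain ✓; to s=6.7 gives 133 − 3.8×6.7 = 107.54 → no gain ✓.
Mid-ability (own payoff 133 − 14.6×6.7 = 35.18): to s=0 gives 93 → profitable ✗; to s=7.0 gives 199 − 14.6×7.0 = 96.8 → profitable ✗.
Low-ability (own payoff 93): to s=6.7 gives 133 − 24.7×6.7 = -32.49 → no gain ✓; to s=7.0 gives 199 − 24.7×7.0 = 26.1 → no gain ✓.
4 of the 6 constraints hold; not an equilibrium.

4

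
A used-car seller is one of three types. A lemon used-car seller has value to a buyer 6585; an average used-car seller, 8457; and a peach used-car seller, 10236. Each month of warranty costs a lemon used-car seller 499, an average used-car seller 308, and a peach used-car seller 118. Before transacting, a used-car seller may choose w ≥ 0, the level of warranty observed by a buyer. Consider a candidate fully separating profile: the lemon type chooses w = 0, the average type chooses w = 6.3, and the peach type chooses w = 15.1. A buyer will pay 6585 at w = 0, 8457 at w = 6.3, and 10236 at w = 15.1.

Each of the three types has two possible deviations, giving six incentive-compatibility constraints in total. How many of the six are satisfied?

5

Average (own payoff 8457 − 308×6.3 = 6516.6): to w=0 gives 6585 → profitable ✗; to w=15.1 gives 10236 − 308×15.1 = 5585.2 → no gain ✓.
Peach (own payoff 10236 − 118×15.1 = 8454.2): to w=0 gives 6585 → no gain ✓; to w=6.3 gives 8457 − 118×6.3 = 7713.6 → no gain ✓.
Lemon (own payoff 6585): to w=6.3 gives 8457 − 499×6.3 = 5313.3 → no gain ✓; to w=15.1 gives 10236 − 499×15.1 = 2701.1 → no gain ✓.
5 of the 6 constraints hold; not an equilibrium.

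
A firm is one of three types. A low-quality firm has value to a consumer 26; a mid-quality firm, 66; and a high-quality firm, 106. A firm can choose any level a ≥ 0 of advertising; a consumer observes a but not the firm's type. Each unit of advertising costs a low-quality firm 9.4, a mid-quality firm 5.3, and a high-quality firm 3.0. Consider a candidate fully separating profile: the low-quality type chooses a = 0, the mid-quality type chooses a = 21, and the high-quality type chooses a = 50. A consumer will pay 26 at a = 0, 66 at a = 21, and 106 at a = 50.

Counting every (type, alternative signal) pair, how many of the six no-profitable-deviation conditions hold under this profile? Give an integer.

Mid-quality (own payoff 66 − 5.3×21 = -45.3): to a=0 gives 26 → profitable ✗; to a=50 gives 106 − 5.3×50 = -159 → no gain ✓.
High-quality (own payoff 106 − 3.0×50 = -44): to a=0 gives 26 → profitable ✗; to a=21 gives 66 − 3.0×21 = 3 → profitable ✗.
Low-quality (own payoff 26): to a=21 gives 66 − 9.4×21 = -131.4 → no gain ✓; to a=50 gives 106 − 9.4×50 = -364 → no gain ✓.
3 of the 6 constraints hold; not an equilibrium.

3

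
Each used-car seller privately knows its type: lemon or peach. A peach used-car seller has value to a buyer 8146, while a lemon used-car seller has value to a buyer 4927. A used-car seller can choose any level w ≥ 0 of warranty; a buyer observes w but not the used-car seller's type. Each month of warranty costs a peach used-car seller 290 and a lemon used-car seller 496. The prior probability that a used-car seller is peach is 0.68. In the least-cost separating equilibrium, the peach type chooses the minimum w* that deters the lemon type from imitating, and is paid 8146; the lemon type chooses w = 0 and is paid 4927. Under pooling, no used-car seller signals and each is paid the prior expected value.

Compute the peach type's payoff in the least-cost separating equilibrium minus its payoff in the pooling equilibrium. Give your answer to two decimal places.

Least-cost separating signal: w* solves 4927 = 8146 − 496·w*, so w* = (8146 − 4927)/496 ≈ 6.4899.
Peach type's separating payoff: 8146 − 290 × w* = 8146 − 290 × (8146 − 4927)/496 = 8146 − 933510/496 ≈ 6263.9234.
Pooling payoff: 0.68 × 8146 + 0.32 × 4927 = 7115.92.
Difference: 6263.9234 − 7115.92 = -851.9966, i.e. -852.00 to two decimal places.
The peach type would prefer the pooling outcome.

-852.00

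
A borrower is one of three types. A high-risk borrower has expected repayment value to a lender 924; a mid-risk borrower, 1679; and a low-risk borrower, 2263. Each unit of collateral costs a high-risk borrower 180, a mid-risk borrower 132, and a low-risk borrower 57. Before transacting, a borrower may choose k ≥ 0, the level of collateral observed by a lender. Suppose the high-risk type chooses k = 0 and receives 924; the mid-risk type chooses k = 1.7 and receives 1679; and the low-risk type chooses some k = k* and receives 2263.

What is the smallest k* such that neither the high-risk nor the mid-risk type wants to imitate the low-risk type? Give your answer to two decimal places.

7.44

Mid-risk type (on-path payoff 1679 − 132×1.7 = 1454.6) won't mimic when 1454.6 ≥ 2263 − 132·k*, i.e. k* ≥ 6.12.
High-risk type (on-path payoff 924) won't mimic when 924 ≥ 2263 − 180·k*, i.e. k* ≥ 7.44.
Both must hold, so k* = max(7.44, 6.12) = 7.44. The high-risk type's constraint binds.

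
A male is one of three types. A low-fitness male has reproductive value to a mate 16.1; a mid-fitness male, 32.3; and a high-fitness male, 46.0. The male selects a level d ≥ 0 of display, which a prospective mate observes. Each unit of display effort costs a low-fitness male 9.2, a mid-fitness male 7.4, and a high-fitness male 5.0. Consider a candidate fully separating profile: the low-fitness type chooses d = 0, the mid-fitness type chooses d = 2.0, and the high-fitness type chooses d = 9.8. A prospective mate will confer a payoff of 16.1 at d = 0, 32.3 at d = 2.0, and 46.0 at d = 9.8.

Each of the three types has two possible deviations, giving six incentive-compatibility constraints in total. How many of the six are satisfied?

Mid-fitness (own payoff 32.3 − 7.4×2.0 = 17.5): to d=0 gives 16.1 → no gain ✓; to d=9.8 gives 46.0 − 7.4×9.8 = -26.52 → no gain ✓.
Low-fitness (own payoff 16.1): to d=2.0 gives 32.3 − 9.2×2.0 = 13.9 → no gain ✓; to d=9.8 gives 46.0 − 9.2×9.8 = -44.16 → no gain ✓.
High-fitness (own payoff 46.0 − 5.0×9.8 = -3): to d=0 gives 16.1 → profitable ✗; to d=2.0 gives 32.3 − 5.0×2.0 = 22.3 → profitable ✗.
4 of the 6 constraints hold; not an equilibrium.

4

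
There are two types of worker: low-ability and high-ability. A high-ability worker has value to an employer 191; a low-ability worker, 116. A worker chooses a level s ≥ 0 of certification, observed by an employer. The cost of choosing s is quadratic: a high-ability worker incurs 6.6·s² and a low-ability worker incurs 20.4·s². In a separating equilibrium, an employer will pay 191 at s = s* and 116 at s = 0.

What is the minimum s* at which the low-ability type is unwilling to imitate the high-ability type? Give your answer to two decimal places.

The low-ability type at s = 0 receives 116; imitating at s* yields 191 − 20.4·s*².
Indifference: 116 = 191 − 20.4·s*², so s*² = (191 − 116) / 20.4 ≈ 3.6765.
s* = √3.6765 ≈ 1.92.

1.92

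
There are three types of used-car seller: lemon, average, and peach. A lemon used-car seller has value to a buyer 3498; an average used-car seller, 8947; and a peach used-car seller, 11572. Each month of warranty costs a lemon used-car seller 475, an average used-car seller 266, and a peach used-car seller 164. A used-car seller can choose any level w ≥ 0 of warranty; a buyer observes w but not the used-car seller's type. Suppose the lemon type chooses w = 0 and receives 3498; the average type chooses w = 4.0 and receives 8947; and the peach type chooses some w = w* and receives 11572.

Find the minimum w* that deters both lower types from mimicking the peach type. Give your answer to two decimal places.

17.00

Lemon type (on-path payoff 3498) won't mimic when 3498 ≥ 11572 − 475·w*, i.e. w* ≥ 17.00.
Average type (on-path payoff 8947 − 266×4.0 = 7883) won't mimic when 7883 ≥ 11572 − 266·w*, i.e. w* ≥ 13.87.
Both must hold, so w* = max(17.00, 13.87) = 17.00. The lemon type's constraint binds.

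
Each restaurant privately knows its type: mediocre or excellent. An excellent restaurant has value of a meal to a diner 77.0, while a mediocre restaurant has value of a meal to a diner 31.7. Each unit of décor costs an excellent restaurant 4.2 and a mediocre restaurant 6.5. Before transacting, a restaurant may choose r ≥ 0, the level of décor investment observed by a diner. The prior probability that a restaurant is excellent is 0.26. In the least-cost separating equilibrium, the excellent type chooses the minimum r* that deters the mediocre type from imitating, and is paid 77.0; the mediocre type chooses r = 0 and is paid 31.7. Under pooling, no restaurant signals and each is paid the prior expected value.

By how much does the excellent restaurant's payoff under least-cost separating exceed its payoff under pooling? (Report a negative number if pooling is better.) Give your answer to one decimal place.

Least-cost separating signal: r* solves 31.7 = 77.0 − 6.5·r*, so r* = (77.0 − 31.7)/6.5 ≈ 6.9692.
Excellent type's separating payoff: 77.0 − 4.2 × r* = 77.0 − 4.2 × (77.0 − 31.7)/6.5 = 77.0 − 190.26/6.5 ≈ 47.729.
Pooling payoff: 0.26 × 77.0 + 0.74 × 31.7 = 43.478.
Difference: 47.729 − 43.478 = 4.251, i.e. 4.3 to one decimal place.
The excellent type prefers to separate.

4.3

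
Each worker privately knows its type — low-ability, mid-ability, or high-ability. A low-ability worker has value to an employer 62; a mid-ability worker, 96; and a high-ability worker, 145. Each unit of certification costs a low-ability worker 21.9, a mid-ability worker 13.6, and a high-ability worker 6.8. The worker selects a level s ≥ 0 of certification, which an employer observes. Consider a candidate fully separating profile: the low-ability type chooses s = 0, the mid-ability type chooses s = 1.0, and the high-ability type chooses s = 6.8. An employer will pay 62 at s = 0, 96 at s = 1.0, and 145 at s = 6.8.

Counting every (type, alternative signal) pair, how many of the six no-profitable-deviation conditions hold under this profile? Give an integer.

Mid-ability (own payoff 96 − 13.6×1.0 = 82.4): to s=0 gives 62 → no gain ✓; to s=6.8 gives 145 − 13.6×6.8 = 52.52 → no gain ✓.
High-ability (own payoff 145 − 6.8×6.8 = 98.76): to s=0 gives 62 → no gain ✓; to s=1.0 gives 96 − 6.8×1.0 = 89.2 → no gain ✓.
Low-ability (own payoff 62): to s=1.0 gives 96 − 21.9×1.0 = 74.1 → profitable ✗; to s=6.8 gives 145 − 21.9×6.8 = -3.92 → no gain ✓.
5 of the 6 constraints hold; not an equilibrium.

5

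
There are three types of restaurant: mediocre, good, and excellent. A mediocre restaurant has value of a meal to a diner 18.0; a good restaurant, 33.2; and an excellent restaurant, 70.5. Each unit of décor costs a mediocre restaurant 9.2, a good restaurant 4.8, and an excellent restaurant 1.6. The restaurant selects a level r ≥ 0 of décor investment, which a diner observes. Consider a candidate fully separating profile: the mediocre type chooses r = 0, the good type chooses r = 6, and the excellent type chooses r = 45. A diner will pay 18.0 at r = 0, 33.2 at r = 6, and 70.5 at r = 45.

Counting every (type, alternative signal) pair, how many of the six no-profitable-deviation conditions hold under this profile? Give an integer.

3

Excellent (own payoff 70.5 − 1.6×45 = -1.5): to r=0 gives 18.0 → profitable ✗; to r=6 gives 33.2 − 1.6×6 = 23.6 → profitable ✗.
Mediocre (own payoff 18.0): to r=6 gives 33.2 − 9.2×6 = -22 → no gain ✓; to r=45 gives 70.5 − 9.2×45 = -343.5 → no gain ✓.
Good (own payoff 33.2 − 4.8×6 = 4.4): to r=0 gives 18.0 → profitable ✗; to r=45 gives 70.5 − 4.8×45 = -145.5 → no gain ✓.
3 of the 6 constraints hold; not an equilibrium.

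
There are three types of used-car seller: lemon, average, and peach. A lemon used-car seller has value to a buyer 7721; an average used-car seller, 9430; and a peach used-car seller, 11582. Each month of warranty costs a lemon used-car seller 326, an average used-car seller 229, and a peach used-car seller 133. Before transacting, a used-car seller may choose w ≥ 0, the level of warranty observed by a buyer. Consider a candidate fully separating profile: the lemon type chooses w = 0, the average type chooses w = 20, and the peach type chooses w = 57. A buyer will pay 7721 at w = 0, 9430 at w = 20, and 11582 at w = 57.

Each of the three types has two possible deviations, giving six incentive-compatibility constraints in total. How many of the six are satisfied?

3

Average (own payoff 9430 − 229×20 = 4850): to w=0 gives 7721 → profitable ✗; to w=57 gives 11582 − 229×57 = -1471 → no gain ✓.
Peach (own payoff 11582 − 133×57 = 4001): to w=0 gives 7721 → profitable ✗; to w=20 gives 9430 − 133×20 = 6770 → profitable ✗.
Lemon (own payoff 7721): to w=20 gives 9430 − 326×20 = 2910 → no gain ✓; to w=57 gives 11582 − 326×57 = -7000 → no gain ✓.
3 of the 6 constraints hold; not an equilibrium.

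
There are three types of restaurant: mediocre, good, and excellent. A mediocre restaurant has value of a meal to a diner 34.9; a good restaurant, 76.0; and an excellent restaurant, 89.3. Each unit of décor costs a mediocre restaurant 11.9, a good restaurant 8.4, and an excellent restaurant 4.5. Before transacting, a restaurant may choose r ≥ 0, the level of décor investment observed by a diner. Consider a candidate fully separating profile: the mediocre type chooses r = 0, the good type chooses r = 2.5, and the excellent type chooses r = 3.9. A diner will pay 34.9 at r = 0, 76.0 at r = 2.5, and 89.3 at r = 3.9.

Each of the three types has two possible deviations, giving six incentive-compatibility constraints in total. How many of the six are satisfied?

3

Good (own payoff 76.0 − 8.4×2.5 = 55): to r=0 gives 34.9 → no gain ✓; to r=3.9 gives 89.3 − 8.4×3.9 = 56.54 → profitable ✗.
Excellent (own payoff 89.3 − 4.5×3.9 = 71.75): to r=0 gives 34.9 → no gain ✓; to r=2.5 gives 76.0 − 4.5×2.5 = 64.75 → no gain ✓.
Mediocre (own payoff 34.9): to r=2.5 gives 76.0 − 11.9×2.5 = 46.25 → profitable ✗; to r=3.9 gives 89.3 − 11.9×3.9 = 42.89 → profitable ✗.
3 of the 6 constraints hold; not an equilibrium.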